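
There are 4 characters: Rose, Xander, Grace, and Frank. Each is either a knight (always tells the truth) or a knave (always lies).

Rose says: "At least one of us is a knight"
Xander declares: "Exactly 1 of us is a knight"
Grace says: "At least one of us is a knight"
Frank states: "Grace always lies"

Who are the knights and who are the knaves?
Rose is a knight.
Xander is a knave.
Grace is a knight.
Frank is a knave.

Verification:
- Rose (knight) says "At least one of us is a knight" - this is TRUE because Rose and Grace are knights.
- Xander (knave) says "Exactly 1 of us is a knight" - this is FALSE (a lie) because there are 2 knights.
- Grace (knight) says "At least one of us is a knight" - this is TRUE because Rose and Grace are knights.
- Frank (knave) says "Grace always lies" - this is FALSE (a lie) because Grace is a knight.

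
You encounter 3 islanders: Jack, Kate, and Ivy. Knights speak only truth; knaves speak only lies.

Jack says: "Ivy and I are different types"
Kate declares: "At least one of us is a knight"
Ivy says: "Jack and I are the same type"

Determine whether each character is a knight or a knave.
Jack is a knight.
Kate is a knight.
Ivy is a knave.

Verification:
- Jack (knight) says "Ivy and I are different types" - this is TRUE because Jack is a knight and Ivy is a knave.
- Kate (knight) says "At least one of us is a knight" - this is TRUE because Jack and Kate are knights.
- Ivy (knave) says "Jack and I are the same type" - this is FALSE (a lie) because Ivy is a knave and Jack is a knight.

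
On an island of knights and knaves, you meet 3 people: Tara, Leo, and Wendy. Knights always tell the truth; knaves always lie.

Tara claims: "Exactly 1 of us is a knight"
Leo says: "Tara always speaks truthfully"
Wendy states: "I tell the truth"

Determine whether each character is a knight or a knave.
Tara is a knave.
Leo is a knave.
Wendy is a knave.

Verification:
- Tara (knave) says "Exactly 1 of us is a knight" - this is FALSE (a lie) because there are 0 knights.
- Leo (knave) says "Tara always speaks truthfully" - this is FALSE (a lie) because Tara is a knave.
- Wendy (knave) says "I tell the truth" - this is FALSE (a lie) because Wendy is a knave.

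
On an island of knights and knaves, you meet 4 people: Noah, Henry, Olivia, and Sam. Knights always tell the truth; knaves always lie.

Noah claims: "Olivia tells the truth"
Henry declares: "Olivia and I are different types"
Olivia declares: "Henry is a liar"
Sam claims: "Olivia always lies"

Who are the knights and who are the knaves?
Noah is a knave.
Henry is a knight.
Olivia is a knave.
Sam is a knight.

Verification:
- Noah (knave) says "Olivia tells the truth" - this is FALSE (a lie) because Olivia is a knave.
- Henry (knight) says "Olivia and I are different types" - this is TRUE because Henry is a knight and Olivia is a knave.
- Olivia (knave) says "Henry is a liar" - this is FALSE (a lie) because Henry is a knight.
- Sam (knight) says "Olivia always lies" - this is TRUE because Olivia is a knave.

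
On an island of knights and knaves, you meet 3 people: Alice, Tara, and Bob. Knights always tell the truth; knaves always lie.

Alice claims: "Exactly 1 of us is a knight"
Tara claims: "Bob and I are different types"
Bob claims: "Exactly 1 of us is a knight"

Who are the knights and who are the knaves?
Alice is a knave.
Tara is a knave.
Bob is a knave.

Verification:
- Alice (knave) says "Exactly 1 of us is a knight" - this is FALSE (a lie) because there are 0 knights.
- Tara (knave) says "Bob and I are different types" - this is FALSE (a lie) because Tara is a knave and Bob is a knave.
- Bob (knave) says "Exactly 1 of us is a knight" - this is FALSE (a lie) because there are 0 knights.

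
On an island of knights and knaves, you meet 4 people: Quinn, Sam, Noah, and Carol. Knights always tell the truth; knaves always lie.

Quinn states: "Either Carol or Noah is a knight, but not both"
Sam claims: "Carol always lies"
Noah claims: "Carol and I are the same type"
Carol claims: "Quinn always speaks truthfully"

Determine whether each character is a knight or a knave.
Quinn is a knight.
Sam is a knave.
Noah is a knave.
Carol is a knight.

Verification:
- Quinn (knight) says "Either Carol or Noah is a knight, but not both" - this is TRUE because Carol is a knight and Noah is a knave.
- Sam (knave) says "Carol always lies" - this is FALSE (a lie) because Carol is a knight.
- Noah (knave) says "Carol and I are the same type" - this is FALSE (a lie) because Noah is a knave and Carol is a knight.
- Carol (knight) says "Quinn always speaks truthfully" - this is TRUE because Quinn is a knight.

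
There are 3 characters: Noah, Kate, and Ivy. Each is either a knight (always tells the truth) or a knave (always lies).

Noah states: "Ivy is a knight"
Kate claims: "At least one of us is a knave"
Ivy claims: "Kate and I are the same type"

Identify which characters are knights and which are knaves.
Noah is a knave.
Kate is a knight.
Ivy is a knave.

Verification:
- Noah (knave) says "Ivy is a knight" - this is FALSE (a lie) because Ivy is a knave.
- Kate (knight) says "At least one of us is a knave" - this is TRUE because Noah and Ivy are knaves.
- Ivy (knave) says "Kate and I are the same type" - this is FALSE (a lie) because Ivy is a knave and Kate is a knight.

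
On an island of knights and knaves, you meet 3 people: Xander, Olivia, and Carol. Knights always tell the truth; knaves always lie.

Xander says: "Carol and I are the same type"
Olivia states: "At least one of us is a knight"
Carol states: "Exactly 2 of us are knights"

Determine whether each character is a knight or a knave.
Xander is a knave.
Olivia is a knight.
Carol is a knight.

Verification:
- Xander (knave) says "Carol and I are the same type" - this is FALSE (a lie) because Xander is a knave and Carol is a knight.
- Olivia (knight) says "At least one of us is a knight" - this is TRUE because Olivia and Carol are knights.
- Carol (knight) says "Exactly 2 of us are knights" - this is TRUE because there are 2 knights.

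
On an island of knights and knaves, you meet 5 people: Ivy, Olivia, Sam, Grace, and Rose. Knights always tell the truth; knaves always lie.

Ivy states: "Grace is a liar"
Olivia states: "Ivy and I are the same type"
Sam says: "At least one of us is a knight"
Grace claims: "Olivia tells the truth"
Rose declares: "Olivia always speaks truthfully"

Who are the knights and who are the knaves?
Ivy is a knight.
Olivia is a knave.
Sam is a knight.
Grace is a knave.
Rose is a knave.

Verification:
- Ivy (knight) says "Grace is a liar" - this is TRUE because Grace is a knave.
- Olivia (knave) says "Ivy and I are the same type" - this is FALSE (a lie) because Olivia is a knave and Ivy is a knight.
- Sam (knight) says "At least one of us is a knight" - this is TRUE because Ivy and Sam are knights.
- Grace (knave) says "Olivia tells the truth" - this is FALSE (a lie) because Olivia is a knave.
- Rose (knave) says "Olivia always speaks truthfully" - this is FALSE (a lie) because Olivia is a knave.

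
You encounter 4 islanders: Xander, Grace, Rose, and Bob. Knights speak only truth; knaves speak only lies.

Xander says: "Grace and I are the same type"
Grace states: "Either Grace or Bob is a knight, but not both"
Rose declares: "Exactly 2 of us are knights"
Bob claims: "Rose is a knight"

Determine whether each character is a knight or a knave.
Xander is a knave.
Grace is a knight.
Rose is a knave.
Bob is a knave.

Verification:
- Xander (knave) says "Grace and I are the same type" - this is FALSE (a lie) because Xander is a knave and Grace is a knight.
- Grace (knight) says "Either Grace or Bob is a knight, but not both" - this is TRUE because Grace is a knight and Bob is a knave.
- Rose (knave) says "Exactly 2 of us are knights" - this is FALSE (a lie) because there are 1 knights.
- Bob (knave) says "Rose is a knight" - this is FALSE (a lie) because Rose is a knave.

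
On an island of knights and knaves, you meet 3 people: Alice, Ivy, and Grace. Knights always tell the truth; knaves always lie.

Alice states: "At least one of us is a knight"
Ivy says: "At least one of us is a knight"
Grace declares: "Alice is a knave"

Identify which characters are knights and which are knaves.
Alice is a knight.
Ivy is a knight.
Grace is a knave.

Verification:
- Alice (knight) says "At least one of us is a knight" - this is TRUE because Alice and Ivy are knights.
- Ivy (knight) says "At least one of us is a knight" - this is TRUE because Alice and Ivy are knights.
- Grace (knave) says "Alice is a knave" - this is FALSE (a lie) because Alice is a knight.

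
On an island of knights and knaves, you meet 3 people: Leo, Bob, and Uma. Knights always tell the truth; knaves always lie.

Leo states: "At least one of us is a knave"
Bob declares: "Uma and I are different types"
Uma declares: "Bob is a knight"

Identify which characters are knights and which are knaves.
Leo is a knight.
Bob is a knave.
Uma is a knave.

Verification:
- Leo (knight) says "At least one of us is a knave" - this is TRUE because Bob and Uma are knaves.
- Bob (knave) says "Uma and I are different types" - this is FALSE (a lie) because Bob is a knave and Uma is a knave.
- Uma (knave) says "Bob is a knight" - this is FALSE (a lie) because Bob is a knave.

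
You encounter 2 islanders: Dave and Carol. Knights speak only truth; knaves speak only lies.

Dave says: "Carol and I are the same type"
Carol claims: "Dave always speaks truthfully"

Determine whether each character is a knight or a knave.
Dave is a knight.
Carol is a knight.

Verification:
- Dave (knight) says "Carol and I are the same type" - this is TRUE because Dave is a knight and Carol is a knight.
- Carol (knight) says "Dave always speaks truthfully" - this is TRUE because Dave is a knight.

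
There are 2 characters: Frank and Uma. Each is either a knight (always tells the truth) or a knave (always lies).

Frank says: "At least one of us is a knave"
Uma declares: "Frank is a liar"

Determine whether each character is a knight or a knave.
Frank is a knight.
Uma is a knave.

Verification:
- Frank (knight) says "At least one of us is a knave" - this is TRUE because Uma is a knave.
- Uma (knave) says "Frank is a liar" - this is FALSE (a lie) because Frank is a knight.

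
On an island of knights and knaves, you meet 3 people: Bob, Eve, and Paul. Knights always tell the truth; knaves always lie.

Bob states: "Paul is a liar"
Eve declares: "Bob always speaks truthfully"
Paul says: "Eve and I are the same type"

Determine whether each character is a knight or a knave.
Bob is a knight.
Eve is a knight.
Paul is a knave.

Verification:
- Bob (knight) says "Paul is a liar" - this is TRUE because Paul is a knave.
- Eve (knight) says "Bob always speaks truthfully" - this is TRUE because Bob is a knight.
- Paul (knave) says "Eve and I are the same type" - this is FALSE (a lie) because Paul is a knave and Eve is a knight.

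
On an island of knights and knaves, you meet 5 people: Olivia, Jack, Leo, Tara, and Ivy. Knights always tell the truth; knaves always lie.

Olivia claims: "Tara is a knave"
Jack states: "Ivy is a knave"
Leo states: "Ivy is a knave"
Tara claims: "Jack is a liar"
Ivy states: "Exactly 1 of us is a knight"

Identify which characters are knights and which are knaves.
Olivia is a knight.
Jack is a knight.
Leo is a knight.
Tara is a knave.
Ivy is a knave.

Verification:
- Olivia (knight) says "Tara is a knave" - this is TRUE because Tara is a knave.
- Jack (knight) says "Ivy is a knave" - this is TRUE because Ivy is a knave.
- Leo (knight) says "Ivy is a knave" - this is TRUE because Ivy is a knave.
- Tara (knave) says "Jack is a liar" - this is FALSE (a lie) because Jack is a knight.
- Ivy (knave) says "Exactly 1 of us is a knight" - this is FALSE (a lie) because there are 3 knights.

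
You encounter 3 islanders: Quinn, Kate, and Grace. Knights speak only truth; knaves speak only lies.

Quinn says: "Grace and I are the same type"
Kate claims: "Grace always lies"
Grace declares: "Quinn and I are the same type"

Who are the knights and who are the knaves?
Quinn is a knight.
Kate is a knave.
Grace is a knight.

Verification:
- Quinn (knight) says "Grace and I are the same type" - this is TRUE because Quinn is a knight and Grace is a knight.
- Kate (knave) says "Grace always lies" - this is FALSE (a lie) because Grace is a knight.
- Grace (knight) says "Quinn and I are the same type" - this is TRUE because Grace is a knight and Quinn is a knight.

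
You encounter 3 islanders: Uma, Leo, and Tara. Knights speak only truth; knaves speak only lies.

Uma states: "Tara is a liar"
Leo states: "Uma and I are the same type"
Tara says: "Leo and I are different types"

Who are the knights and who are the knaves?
Uma is a knight.
Leo is a knave.
Tara is a knave.

Verification:
- Uma (knight) says "Tara is a liar" - this is TRUE because Tara is a knave.
- Leo (knave) says "Uma and I are the same type" - this is FALSE (a lie) because Leo is a knave and Uma is a knight.
- Tara (knave) says "Leo and I are different types" - this is FALSE (a lie) because Tara is a knave and Leo is a knave.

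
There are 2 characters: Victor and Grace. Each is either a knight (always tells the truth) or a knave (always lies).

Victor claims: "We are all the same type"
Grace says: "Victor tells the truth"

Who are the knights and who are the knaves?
Victor is a knight.
Grace is a knight.

Verification:
- Victor (knight) says "We are all the same type" - this is TRUE because Victor and Grace are knights.
- Grace (knight) says "Victor tells the truth" - this is TRUE because Victor is a knight.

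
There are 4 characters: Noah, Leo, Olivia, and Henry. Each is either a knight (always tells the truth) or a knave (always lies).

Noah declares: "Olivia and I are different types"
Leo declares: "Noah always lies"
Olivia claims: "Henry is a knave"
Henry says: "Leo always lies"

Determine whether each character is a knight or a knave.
Noah is a knight.
Leo is a knave.
Olivia is a knave.
Henry is a knight.

Verification:
- Noah (knight) says "Olivia and I are different types" - this is TRUE because Noah is a knight and Olivia is a knave.
- Leo (knave) says "Noah always lies" - this is FALSE (a lie) because Noah is a knight.
- Olivia (knave) says "Henry is a knave" - this is FALSE (a lie) because Henry is a knight.
- Henry (knight) says "Leo always lies" - this is TRUE because Leo is a knave.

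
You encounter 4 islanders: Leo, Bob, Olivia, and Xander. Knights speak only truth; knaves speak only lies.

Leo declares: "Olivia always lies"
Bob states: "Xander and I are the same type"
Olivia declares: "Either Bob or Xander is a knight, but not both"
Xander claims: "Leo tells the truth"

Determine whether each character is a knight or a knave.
Leo is a knight.
Bob is a knight.
Olivia is a knave.
Xander is a knight.

Verification:
- Leo (knight) says "Olivia always lies" - this is TRUE because Olivia is a knave.
- Bob (knight) says "Xander and I are the same type" - this is TRUE because Bob is a knight and Xander is a knight.
- Olivia (knave) says "Either Bob or Xander is a knight, but not both" - this is FALSE (a lie) because Bob is a knight and Xander is a knight.
- Xander (knight) says "Leo tells the truth" - this is TRUE because Leo is a knight.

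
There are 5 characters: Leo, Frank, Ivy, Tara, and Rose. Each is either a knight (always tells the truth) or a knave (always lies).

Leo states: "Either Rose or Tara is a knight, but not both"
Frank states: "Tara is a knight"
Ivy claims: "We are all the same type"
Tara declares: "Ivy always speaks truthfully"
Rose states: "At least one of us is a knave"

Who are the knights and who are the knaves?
Leo is a knight.
Frank is a knave.
Ivy is a knave.
Tara is a knave.
Rose is a knight.

Verification:
- Leo (knight) says "Either Rose or Tara is a knight, but not both" - this is TRUE because Rose is a knight and Tara is a knave.
- Frank (knave) says "Tara is a knight" - this is FALSE (a lie) because Tara is a knave.
- Ivy (knave) says "We are all the same type" - this is FALSE (a lie) because Leo and Rose are knights and Frank, Ivy, and Tara are knaves.
- Tara (knave) says "Ivy always speaks truthfully" - this is FALSE (a lie) because Ivy is a knave.
- Rose (knight) says "At least one of us is a knave" - this is TRUE because Frank, Ivy, and Tara are knaves.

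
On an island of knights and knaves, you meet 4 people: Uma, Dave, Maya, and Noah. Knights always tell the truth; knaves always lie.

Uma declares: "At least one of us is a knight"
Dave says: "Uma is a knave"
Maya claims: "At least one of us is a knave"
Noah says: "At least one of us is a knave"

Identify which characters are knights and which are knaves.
Uma is a knight.
Dave is a knave.
Maya is a knight.
Noah is a knight.

Verification:
- Uma (knight) says "At least one of us is a knight" - this is TRUE because Uma, Maya, and Noah are knights.
- Dave (knave) says "Uma is a knave" - this is FALSE (a lie) because Uma is a knight.
- Maya (knight) says "At least one of us is a knave" - this is TRUE because Dave is a knave.
- Noah (knight) says "At least one of us is a knave" - this is TRUE because Dave is a knave.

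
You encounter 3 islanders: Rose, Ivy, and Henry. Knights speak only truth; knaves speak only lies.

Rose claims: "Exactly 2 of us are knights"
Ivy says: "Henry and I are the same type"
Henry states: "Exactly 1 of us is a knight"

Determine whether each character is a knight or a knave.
Rose is a knave.
Ivy is a knave.
Henry is a knight.

Verification:
- Rose (knave) says "Exactly 2 of us are knights" - this is FALSE (a lie) because there are 1 knights.
- Ivy (knave) says "Henry and I are the same type" - this is FALSE (a lie) because Ivy is a knave and Henry is a knight.
- Henry (knight) says "Exactly 1 of us is a knight" - this is TRUE because there are 1 knights.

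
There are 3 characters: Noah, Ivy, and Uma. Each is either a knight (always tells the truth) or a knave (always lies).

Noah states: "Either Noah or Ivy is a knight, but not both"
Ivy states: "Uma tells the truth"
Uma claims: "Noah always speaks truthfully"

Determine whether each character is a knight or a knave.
Noah is a knave.
Ivy is a knave.
Uma is a knave.

Verification:
- Noah (knave) says "Either Noah or Ivy is a knight, but not both" - this is FALSE (a lie) because Noah is a knave and Ivy is a knave.
- Ivy (knave) says "Uma tells the truth" - this is FALSE (a lie) because Uma is a knave.
- Uma (knave) says "Noah always speaks truthfully" - this is FALSE (a lie) because Noah is a knave.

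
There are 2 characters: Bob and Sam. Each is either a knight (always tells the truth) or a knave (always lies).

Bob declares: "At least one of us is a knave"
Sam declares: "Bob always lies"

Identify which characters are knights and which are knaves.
Bob is a knight.
Sam is a knave.

Verification:
- Bob (knight) says "At least one of us is a knave" - this is TRUE because Sam is a knave.
- Sam (knave) says "Bob always lies" - this is FALSE (a lie) because Bob is a knight.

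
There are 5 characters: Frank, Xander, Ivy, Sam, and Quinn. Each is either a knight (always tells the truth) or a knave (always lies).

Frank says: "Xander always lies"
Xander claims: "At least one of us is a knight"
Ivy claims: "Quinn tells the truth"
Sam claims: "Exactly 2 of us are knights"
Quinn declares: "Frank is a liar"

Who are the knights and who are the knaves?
Frank is a knave.
Xander is a knight.
Ivy is a knight.
Sam is a knave.
Quinn is a knight.

Verification:
- Frank (knave) says "Xander always lies" - this is FALSE (a lie) because Xander is a knight.
- Xander (knight) says "At least one of us is a knight" - this is TRUE because Xander, Ivy, and Quinn are knights.
- Ivy (knight) says "Quinn tells the truth" - this is TRUE because Quinn is a knight.
- Sam (knave) says "Exactly 2 of us are knights" - this is FALSE (a lie) because there are 3 knights.
- Quinn (knight) says "Frank is a liar" - this is TRUE because Frank is a knave.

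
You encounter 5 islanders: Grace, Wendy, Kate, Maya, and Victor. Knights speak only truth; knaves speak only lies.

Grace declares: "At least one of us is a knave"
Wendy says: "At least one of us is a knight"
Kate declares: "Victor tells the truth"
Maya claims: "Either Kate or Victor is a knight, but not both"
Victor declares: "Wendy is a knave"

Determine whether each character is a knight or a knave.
Grace is a knight.
Wendy is a knight.
Kate is a knave.
Maya is a knave.
Victor is a knave.

Verification:
- Grace (knight) says "At least one of us is a knave" - this is TRUE because Kate, Maya, and Victor are knaves.
- Wendy (knight) says "At least one of us is a knight" - this is TRUE because Grace and Wendy are knights.
- Kate (knave) says "Victor tells the truth" - this is FALSE (a lie) because Victor is a knave.
- Maya (knave) says "Either Kate or Victor is a knight, but not both" - this is FALSE (a lie) because Kate is a knave and Victor is a knave.
- Victor (knave) says "Wendy is a knave" - this is FALSE (a lie) because Wendy is a knight.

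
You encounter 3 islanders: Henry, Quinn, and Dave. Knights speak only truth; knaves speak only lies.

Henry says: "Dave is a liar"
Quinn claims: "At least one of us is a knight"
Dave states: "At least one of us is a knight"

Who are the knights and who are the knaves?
Henry is a knave.
Quinn is a knight.
Dave is a knight.

Verification:
- Henry (knave) says "Dave is a liar" - this is FALSE (a lie) because Dave is a knight.
- Quinn (knight) says "At least one of us is a knight" - this is TRUE because Quinn and Dave are knights.
- Dave (knight) says "At least one of us is a knight" - this is TRUE because Quinn and Dave are knights.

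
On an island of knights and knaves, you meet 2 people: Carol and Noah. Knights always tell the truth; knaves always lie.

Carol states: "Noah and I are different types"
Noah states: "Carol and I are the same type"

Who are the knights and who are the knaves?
Carol is a knight.
Noah is a knave.

Verification:
- Carol (knight) says "Noah and I are different types" - this is TRUE because Carol is a knight and Noah is a knave.
- Noah (knave) says "Carol and I are the same type" - this is FALSE (a lie) because Noah is a knave and Carol is a knight.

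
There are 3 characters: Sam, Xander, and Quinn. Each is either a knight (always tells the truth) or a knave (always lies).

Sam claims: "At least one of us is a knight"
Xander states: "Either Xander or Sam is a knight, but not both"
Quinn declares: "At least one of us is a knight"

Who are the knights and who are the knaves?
Sam is a knave.
Xander is a knave.
Quinn is a knave.

Verification:
- Sam (knave) says "At least one of us is a knight" - this is FALSE (a lie) because no one is a knight.
- Xander (knave) says "Either Xander or Sam is a knight, but not both" - this is FALSE (a lie) because Xander is a knave and Sam is a knave.
- Quinn (knave) says "At least one of us is a knight" - this is FALSE (a lie) because no one is a knight.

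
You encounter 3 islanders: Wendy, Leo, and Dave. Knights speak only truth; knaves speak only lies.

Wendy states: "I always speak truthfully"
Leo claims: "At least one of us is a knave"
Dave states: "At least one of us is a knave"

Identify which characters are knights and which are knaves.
Wendy is a knave.
Leo is a knight.
Dave is a knight.

Verification:
- Wendy (knave) says "I always speak truthfully" - this is FALSE (a lie) because Wendy is a knave.
- Leo (knight) says "At least one of us is a knave" - this is TRUE because Wendy is a knave.
- Dave (knight) says "At least one of us is a knave" - this is TRUE because Wendy is a knave.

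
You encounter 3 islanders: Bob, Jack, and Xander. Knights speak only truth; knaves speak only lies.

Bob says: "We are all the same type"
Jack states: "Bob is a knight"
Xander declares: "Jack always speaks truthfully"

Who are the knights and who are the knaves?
Bob is a knight.
Jack is a knight.
Xander is a knight.

Verification:
- Bob (knight) says "We are all the same type" - this is TRUE because Bob, Jack, and Xander are knights.
- Jack (knight) says "Bob is a knight" - this is TRUE because Bob is a knight.
- Xander (knight) says "Jack always speaks truthfully" - this is TRUE because Jack is a knight.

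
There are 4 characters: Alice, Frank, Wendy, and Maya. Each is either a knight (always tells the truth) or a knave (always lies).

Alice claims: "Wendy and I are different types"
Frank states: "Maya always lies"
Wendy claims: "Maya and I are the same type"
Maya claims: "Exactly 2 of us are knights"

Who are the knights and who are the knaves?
Alice is a knight.
Frank is a knave.
Wendy is a knave.
Maya is a knight.

Verification:
- Alice (knight) says "Wendy and I are different types" - this is TRUE because Alice is a knight and Wendy is a knave.
- Frank (knave) says "Maya always lies" - this is FALSE (a lie) because Maya is a knight.
- Wendy (knave) says "Maya and I are the same type" - this is FALSE (a lie) because Wendy is a knave and Maya is a knight.
- Maya (knight) says "Exactly 2 of us are knights" - this is TRUE because there are 2 knights.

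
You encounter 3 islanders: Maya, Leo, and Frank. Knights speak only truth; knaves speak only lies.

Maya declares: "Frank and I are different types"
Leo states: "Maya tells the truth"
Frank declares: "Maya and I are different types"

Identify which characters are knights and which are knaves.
Maya is a knave.
Leo is a knave.
Frank is a knave.

Verification:
- Maya (knave) says "Frank and I are different types" - this is FALSE (a lie) because Maya is a knave and Frank is a knave.
- Leo (knave) says "Maya tells the truth" - this is FALSE (a lie) because Maya is a knave.
- Frank (knave) says "Maya and I are different types" - this is FALSE (a lie) because Frank is a knave and Maya is a knave.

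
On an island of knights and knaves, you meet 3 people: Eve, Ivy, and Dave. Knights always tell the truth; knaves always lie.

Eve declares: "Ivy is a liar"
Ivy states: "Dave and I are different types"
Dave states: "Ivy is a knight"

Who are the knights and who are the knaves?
Eve is a knight.
Ivy is a knave.
Dave is a knave.

Verification:
- Eve (knight) says "Ivy is a liar" - this is TRUE because Ivy is a knave.
- Ivy (knave) says "Dave and I are different types" - this is FALSE (a lie) because Ivy is a knave and Dave is a knave.
- Dave (knave) says "Ivy is a knight" - this is FALSE (a lie) because Ivy is a knave.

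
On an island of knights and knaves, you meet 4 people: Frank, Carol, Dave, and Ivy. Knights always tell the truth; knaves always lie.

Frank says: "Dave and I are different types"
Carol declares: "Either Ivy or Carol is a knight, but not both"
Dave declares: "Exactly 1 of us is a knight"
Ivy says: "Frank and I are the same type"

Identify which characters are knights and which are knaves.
Frank is a knight.
Carol is a knight.
Dave is a knave.
Ivy is a knave.

Verification:
- Frank (knight) says "Dave and I are different types" - this is TRUE because Frank is a knight and Dave is a knave.
- Carol (knight) says "Either Ivy or Carol is a knight, but not both" - this is TRUE because Ivy is a knave and Carol is a knight.
- Dave (knave) says "Exactly 1 of us is a knight" - this is FALSE (a lie) because there are 2 knights.
- Ivy (knave) says "Frank and I are the same type" - this is FALSE (a lie) because Ivy is a knave and Frank is a knight.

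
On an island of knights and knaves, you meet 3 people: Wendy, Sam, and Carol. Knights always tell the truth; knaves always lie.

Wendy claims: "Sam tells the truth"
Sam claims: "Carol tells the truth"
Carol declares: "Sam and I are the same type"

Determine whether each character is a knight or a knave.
Wendy is a knight.
Sam is a knight.
Carol is a knight.

Verification:
- Wendy (knight) says "Sam tells the truth" - this is TRUE because Sam is a knight.
- Sam (knight) says "Carol tells the truth" - this is TRUE because Carol is a knight.
- Carol (knight) says "Sam and I are the same type" - this is TRUE because Carol is a knight and Sam is a knight.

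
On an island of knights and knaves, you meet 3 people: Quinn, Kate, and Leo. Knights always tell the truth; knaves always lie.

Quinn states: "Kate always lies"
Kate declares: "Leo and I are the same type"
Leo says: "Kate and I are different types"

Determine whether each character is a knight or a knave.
Quinn is a knight.
Kate is a knave.
Leo is a knight.

Verification:
- Quinn (knight) says "Kate always lies" - this is TRUE because Kate is a knave.
- Kate (knave) says "Leo and I are the same type" - this is FALSE (a lie) because Kate is a knave and Leo is a knight.
- Leo (knight) says "Kate and I are different types" - this is TRUE because Leo is a knight and Kate is a knave.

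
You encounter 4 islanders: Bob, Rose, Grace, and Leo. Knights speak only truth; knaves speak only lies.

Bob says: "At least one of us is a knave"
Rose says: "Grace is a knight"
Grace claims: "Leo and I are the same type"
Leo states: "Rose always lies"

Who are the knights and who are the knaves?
Bob is a knight.
Rose is a knave.
Grace is a knave.
Leo is a knight.

Verification:
- Bob (knight) says "At least one of us is a knave" - this is TRUE because Rose and Grace are knaves.
- Rose (knave) says "Grace is a knight" - this is FALSE (a lie) because Grace is a knave.
- Grace (knave) says "Leo and I are the same type" - this is FALSE (a lie) because Grace is a knave and Leo is a knight.
- Leo (knight) says "Rose always lies" - this is TRUE because Rose is a knave.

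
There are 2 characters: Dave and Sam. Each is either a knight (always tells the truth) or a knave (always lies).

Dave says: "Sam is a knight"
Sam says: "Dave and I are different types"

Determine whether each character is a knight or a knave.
Dave is a knave.
Sam is a knave.

Verification:
- Dave (knave) says "Sam is a knight" - this is FALSE (a lie) because Sam is a knave.
- Sam (knave) says "Dave and I are different types" - this is FALSE (a lie) because Sam is a knave and Dave is a knave.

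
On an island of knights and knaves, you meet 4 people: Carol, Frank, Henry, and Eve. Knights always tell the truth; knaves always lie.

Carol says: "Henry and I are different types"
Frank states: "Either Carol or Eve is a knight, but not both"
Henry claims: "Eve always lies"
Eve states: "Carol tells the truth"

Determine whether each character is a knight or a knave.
Carol is a knight.
Frank is a knave.
Henry is a knave.
Eve is a knight.

Verification:
- Carol (knight) says "Henry and I are different types" - this is TRUE because Carol is a knight and Henry is a knave.
- Frank (knave) says "Either Carol or Eve is a knight, but not both" - this is FALSE (a lie) because Carol is a knight and Eve is a knight.
- Henry (knave) says "Eve always lies" - this is FALSE (a lie) because Eve is a knight.
- Eve (knight) says "Carol tells the truth" - this is TRUE because Carol is a knight.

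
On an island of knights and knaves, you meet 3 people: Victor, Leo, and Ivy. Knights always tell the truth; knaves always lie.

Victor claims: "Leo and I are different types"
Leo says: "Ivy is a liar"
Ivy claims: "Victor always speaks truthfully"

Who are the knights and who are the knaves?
Victor is a knight.
Leo is a knave.
Ivy is a knight.

Verification:
- Victor (knight) says "Leo and I are different types" - this is TRUE because Victor is a knight and Leo is a knave.
- Leo (knave) says "Ivy is a liar" - this is FALSE (a lie) because Ivy is a knight.
- Ivy (knight) says "Victor always speaks truthfully" - this is TRUE because Victor is a knight.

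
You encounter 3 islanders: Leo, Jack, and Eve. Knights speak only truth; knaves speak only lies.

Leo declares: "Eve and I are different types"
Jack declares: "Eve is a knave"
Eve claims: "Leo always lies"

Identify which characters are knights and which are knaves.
Leo is a knight.
Jack is a knight.
Eve is a knave.

Verification:
- Leo (knight) says "Eve and I are different types" - this is TRUE because Leo is a knight and Eve is a knave.
- Jack (knight) says "Eve is a knave" - this is TRUE because Eve is a knave.
- Eve (knave) says "Leo always lies" - this is FALSE (a lie) because Leo is a knight.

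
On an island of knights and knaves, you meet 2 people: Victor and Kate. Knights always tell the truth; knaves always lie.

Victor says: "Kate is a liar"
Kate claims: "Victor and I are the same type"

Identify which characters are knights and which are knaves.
Victor is a knight.
Kate is a knave.

Verification:
- Victor (knight) says "Kate is a liar" - this is TRUE because Kate is a knave.
- Kate (knave) says "Victor and I are the same type" - this is FALSE (a lie) because Kate is a knave and Victor is a knight.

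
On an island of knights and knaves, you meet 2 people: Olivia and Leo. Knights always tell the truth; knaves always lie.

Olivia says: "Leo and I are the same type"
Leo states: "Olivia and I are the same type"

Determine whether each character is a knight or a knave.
Olivia is a knight.
Leo is a knight.

Verification:
- Olivia (knight) says "Leo and I are the same type" - this is TRUE because Olivia is a knight and Leo is a knight.
- Leo (knight) says "Olivia and I are the same type" - this is TRUE because Leo is a knight and Olivia is a knight.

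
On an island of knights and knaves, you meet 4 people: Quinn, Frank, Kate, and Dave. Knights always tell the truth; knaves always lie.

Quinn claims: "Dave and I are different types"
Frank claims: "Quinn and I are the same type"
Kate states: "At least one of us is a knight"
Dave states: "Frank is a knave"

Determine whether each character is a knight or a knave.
Quinn is a knight.
Frank is a knight.
Kate is a knight.
Dave is a knave.

Verification:
- Quinn (knight) says "Dave and I are different types" - this is TRUE because Quinn is a knight and Dave is a knave.
- Frank (knight) says "Quinn and I are the same type" - this is TRUE because Frank is a knight and Quinn is a knight.
- Kate (knight) says "At least one of us is a knight" - this is TRUE because Quinn, Frank, and Kate are knights.
- Dave (knave) says "Frank is a knave" - this is FALSE (a lie) because Frank is a knight.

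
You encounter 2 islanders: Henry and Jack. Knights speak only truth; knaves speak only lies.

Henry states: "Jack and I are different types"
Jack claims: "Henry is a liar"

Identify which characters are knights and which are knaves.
Henry is a knight.
Jack is a knave.

Verification:
- Henry (knight) says "Jack and I are different types" - this is TRUE because Henry is a knight and Jack is a knave.
- Jack (knave) says "Henry is a liar" - this is FALSE (a lie) because Henry is a knight.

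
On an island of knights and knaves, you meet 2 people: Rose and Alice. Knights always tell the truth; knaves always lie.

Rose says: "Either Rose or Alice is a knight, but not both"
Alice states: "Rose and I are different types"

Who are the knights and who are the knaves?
Rose is a knave.
Alice is a knave.

Verification:
- Rose (knave) says "Either Rose or Alice is a knight, but not both" - this is FALSE (a lie) because Rose is a knave and Alice is a knave.
- Alice (knave) says "Rose and I are different types" - this is FALSE (a lie) because Alice is a knave and Rose is a knave.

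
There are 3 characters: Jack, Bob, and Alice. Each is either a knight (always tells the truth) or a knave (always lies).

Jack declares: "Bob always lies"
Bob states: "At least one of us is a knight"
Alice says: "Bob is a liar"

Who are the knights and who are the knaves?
Jack is a knave.
Bob is a knight.
Alice is a knave.

Verification:
- Jack (knave) says "Bob always lies" - this is FALSE (a lie) because Bob is a knight.
- Bob (knight) says "At least one of us is a knight" - this is TRUE because Bob is a knight.
- Alice (knave) says "Bob is a liar" - this is FALSE (a lie) because Bob is a knight.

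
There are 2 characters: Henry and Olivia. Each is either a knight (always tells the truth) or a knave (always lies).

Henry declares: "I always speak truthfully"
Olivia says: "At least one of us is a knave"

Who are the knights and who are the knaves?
Henry is a knave.
Olivia is a knight.

Verification:
- Henry (knave) says "I always speak truthfully" - this is FALSE (a lie) because Henry is a knave.
- Olivia (knight) says "At least one of us is a knave" - this is TRUE because Henry is a knave.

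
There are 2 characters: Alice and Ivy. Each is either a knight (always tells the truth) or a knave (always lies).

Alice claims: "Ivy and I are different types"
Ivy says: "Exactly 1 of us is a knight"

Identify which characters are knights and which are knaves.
Alice is a knave.
Ivy is a knave.

Verification:
- Alice (knave) says "Ivy and I are different types" - this is FALSE (a lie) because Alice is a knave and Ivy is a knave.
- Ivy (knave) says "Exactly 1 of us is a knight" - this is FALSE (a lie) because there are 0 knights.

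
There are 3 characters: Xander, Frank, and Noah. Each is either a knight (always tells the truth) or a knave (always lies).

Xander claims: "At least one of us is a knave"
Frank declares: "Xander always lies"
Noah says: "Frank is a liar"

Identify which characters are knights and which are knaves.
Xander is a knight.
Frank is a knave.
Noah is a knight.

Verification:
- Xander (knight) says "At least one of us is a knave" - this is TRUE because Frank is a knave.
- Frank (knave) says "Xander always lies" - this is FALSE (a lie) because Xander is a knight.
- Noah (knight) says "Frank is a liar" - this is TRUE because Frank is a knave.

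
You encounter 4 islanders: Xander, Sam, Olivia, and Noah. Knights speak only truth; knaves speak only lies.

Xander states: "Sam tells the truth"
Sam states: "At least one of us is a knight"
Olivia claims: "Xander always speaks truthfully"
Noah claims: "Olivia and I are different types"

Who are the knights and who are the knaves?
Xander is a knave.
Sam is a knave.
Olivia is a knave.
Noah is a knave.

Verification:
- Xander (knave) says "Sam tells the truth" - this is FALSE (a lie) because Sam is a knave.
- Sam (knave) says "At least one of us is a knight" - this is FALSE (a lie) because no one is a knight.
- Olivia (knave) says "Xander always speaks truthfully" - this is FALSE (a lie) because Xander is a knave.
- Noah (knave) says "Olivia and I are different types" - this is FALSE (a lie) because Noah is a knave and Olivia is a knave.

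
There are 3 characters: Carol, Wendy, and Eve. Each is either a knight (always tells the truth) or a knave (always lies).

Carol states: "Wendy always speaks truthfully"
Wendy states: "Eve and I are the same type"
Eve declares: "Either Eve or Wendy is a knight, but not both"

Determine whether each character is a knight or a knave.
Carol is a knave.
Wendy is a knave.
Eve is a knight.

Verification:
- Carol (knave) says "Wendy always speaks truthfully" - this is FALSE (a lie) because Wendy is a knave.
- Wendy (knave) says "Eve and I are the same type" - this is FALSE (a lie) because Wendy is a knave and Eve is a knight.
- Eve (knight) says "Either Eve or Wendy is a knight, but not both" - this is TRUE because Eve is a knight and Wendy is a knave.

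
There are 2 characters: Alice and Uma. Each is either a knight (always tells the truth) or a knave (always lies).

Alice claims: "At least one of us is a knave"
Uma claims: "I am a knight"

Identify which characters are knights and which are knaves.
Alice is a knight.
Uma is a knave.

Verification:
- Alice (knight) says "At least one of us is a knave" - this is TRUE because Uma is a knave.
- Uma (knave) says "I am a knight" - this is FALSE (a lie) because Uma is a knave.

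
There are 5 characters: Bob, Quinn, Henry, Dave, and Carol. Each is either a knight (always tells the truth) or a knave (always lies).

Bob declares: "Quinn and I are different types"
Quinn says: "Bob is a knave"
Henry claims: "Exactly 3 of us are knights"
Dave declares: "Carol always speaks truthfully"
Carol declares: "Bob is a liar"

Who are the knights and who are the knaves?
Bob is a knight.
Quinn is a knave.
Henry is a knave.
Dave is a knave.
Carol is a knave.

Verification:
- Bob (knight) says "Quinn and I are different types" - this is TRUE because Bob is a knight and Quinn is a knave.
- Quinn (knave) says "Bob is a knave" - this is FALSE (a lie) because Bob is a knight.
- Henry (knave) says "Exactly 3 of us are knights" - this is FALSE (a lie) because there are 1 knights.
- Dave (knave) says "Carol always speaks truthfully" - this is FALSE (a lie) because Carol is a knave.
- Carol (knave) says "Bob is a liar" - this is FALSE (a lie) because Bob is a knight.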